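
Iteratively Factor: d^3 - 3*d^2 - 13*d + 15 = (d + 3)*(d^2 - 6*d + 5) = (d - 1)*(d + 3)*(d - 5)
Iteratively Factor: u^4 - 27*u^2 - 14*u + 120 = (u + 4)*(u^3 - 4*u^2 - 11*u + 30) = (u + 3)*(u + 4)*(u^2 - 7*u + 10) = (u - 5)*(u + 3)*(u + 4)*(u - 2)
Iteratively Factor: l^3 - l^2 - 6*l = (l)*(l^2 - l - 6) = l*(l + 2)*(l - 3)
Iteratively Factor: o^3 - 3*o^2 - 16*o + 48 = (o + 4)*(o^2 - 7*o + 12) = (o - 3)*(o + 4)*(o - 4)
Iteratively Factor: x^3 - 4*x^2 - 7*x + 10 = (x - 1)*(x^2 - 3*x - 10) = (x - 5)*(x - 1)*(x + 2)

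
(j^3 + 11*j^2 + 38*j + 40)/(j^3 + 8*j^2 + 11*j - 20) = (j + 2)/(j - 1)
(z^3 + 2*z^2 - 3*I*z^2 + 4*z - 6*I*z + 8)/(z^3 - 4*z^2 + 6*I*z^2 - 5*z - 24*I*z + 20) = (z^2 + z*(2 - 4*I) - 8*I)/(z^2 + z*(-4 + 5*I) - 20*I)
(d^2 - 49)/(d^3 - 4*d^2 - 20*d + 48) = (d^2 - 49)/(d^3 - 4*d^2 - 20*d + 48)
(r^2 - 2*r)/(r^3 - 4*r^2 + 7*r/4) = 4*(r - 2)/(4*r^2 - 16*r + 7)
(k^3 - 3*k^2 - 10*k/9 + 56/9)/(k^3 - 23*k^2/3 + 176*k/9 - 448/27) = 3*(3*k^2 - 2*k - 8)/(9*k^2 - 48*k + 64)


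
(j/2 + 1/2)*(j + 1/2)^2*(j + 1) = j^4/2 + 3*j^3/2 + 13*j^2/8 + 3*j/4 + 1/8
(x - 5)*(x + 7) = x^2 + 2*x - 35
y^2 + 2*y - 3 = (y - 1)*(y + 3)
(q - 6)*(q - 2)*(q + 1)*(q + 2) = q^4 - 5*q^3 - 10*q^2 + 20*q + 24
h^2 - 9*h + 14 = (h - 7)*(h - 2)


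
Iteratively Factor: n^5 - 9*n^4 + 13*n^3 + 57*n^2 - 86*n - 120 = (n + 2)*(n^4 - 11*n^3 + 35*n^2 - 13*n - 60) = (n - 4)*(n + 2)*(n^3 - 7*n^2 + 7*n + 15) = (n - 4)*(n + 1)*(n + 2)*(n^2 - 8*n + 15) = (n - 4)*(n - 3)*(n + 1)*(n + 2)*(n - 5)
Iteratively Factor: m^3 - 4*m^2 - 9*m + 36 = (m + 3)*(m^2 - 7*m + 12) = (m - 3)*(m + 3)*(m - 4)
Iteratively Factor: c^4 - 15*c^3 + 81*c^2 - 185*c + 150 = (c - 5)*(c^3 - 10*c^2 + 31*c - 30) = (c - 5)^2*(c^2 - 5*c + 6) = (c - 5)^2*(c - 3)*(c - 2)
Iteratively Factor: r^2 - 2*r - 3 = (r + 1)*(r - 3)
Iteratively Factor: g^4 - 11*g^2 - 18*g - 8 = (g + 1)*(g^3 - g^2 - 10*g - 8) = (g + 1)^2*(g^2 - 2*g - 8) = (g + 1)^2*(g + 2)*(g - 4)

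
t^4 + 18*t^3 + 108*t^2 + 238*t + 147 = (t + 1)*(t + 3)*(t + 7)^2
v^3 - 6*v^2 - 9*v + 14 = (v - 7)*(v - 1)*(v + 2)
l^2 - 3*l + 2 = (l - 2)*(l - 1)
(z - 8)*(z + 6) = z^2 - 2*z - 48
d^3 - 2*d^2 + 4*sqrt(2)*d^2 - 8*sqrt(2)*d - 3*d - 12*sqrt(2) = (d - 3)*(d + 1)*(d + 4*sqrt(2))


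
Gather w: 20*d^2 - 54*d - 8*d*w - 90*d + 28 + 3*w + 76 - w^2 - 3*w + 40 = 20*d^2 - 8*d*w - 144*d - w^2 + 144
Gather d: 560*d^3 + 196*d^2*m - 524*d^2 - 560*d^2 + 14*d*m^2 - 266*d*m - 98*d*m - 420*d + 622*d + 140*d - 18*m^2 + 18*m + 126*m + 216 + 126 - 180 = 560*d^3 + d^2*(196*m - 1084) + d*(14*m^2 - 364*m + 342) - 18*m^2 + 144*m + 162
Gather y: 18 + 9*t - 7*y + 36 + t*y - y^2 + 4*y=9*t - y^2 + y*(t - 3) + 54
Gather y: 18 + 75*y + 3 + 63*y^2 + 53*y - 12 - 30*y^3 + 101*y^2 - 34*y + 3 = -30*y^3 + 164*y^2 + 94*y + 12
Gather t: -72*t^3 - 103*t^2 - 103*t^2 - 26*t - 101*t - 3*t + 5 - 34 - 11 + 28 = -72*t^3 - 206*t^2 - 130*t - 12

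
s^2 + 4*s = s*(s + 4)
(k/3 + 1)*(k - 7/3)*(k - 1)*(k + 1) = k^4/3 + 2*k^3/9 - 8*k^2/3 - 2*k/9 + 7/3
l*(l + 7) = l^2 + 7*l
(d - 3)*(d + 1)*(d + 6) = d^3 + 4*d^2 - 15*d - 18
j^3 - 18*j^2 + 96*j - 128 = (j - 8)^2*(j - 2)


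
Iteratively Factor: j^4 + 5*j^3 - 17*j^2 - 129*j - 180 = (j + 4)*(j^3 + j^2 - 21*j - 45) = (j + 3)*(j + 4)*(j^2 - 2*j - 15) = (j + 3)^2*(j + 4)*(j - 5)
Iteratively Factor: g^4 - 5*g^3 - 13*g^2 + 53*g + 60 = (g - 5)*(g^3 - 13*g - 12) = (g - 5)*(g - 4)*(g^2 + 4*g + 3) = (g - 5)*(g - 4)*(g + 1)*(g + 3)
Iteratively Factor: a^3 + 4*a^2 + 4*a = (a + 2)*(a^2 + 2*a) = (a + 2)^2*(a)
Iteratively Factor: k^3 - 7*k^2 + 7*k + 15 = (k + 1)*(k^2 - 8*k + 15) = (k - 3)*(k + 1)*(k - 5)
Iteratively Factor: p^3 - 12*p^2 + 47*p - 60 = (p - 4)*(p^2 - 8*p + 15) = (p - 4)*(p - 3)*(p - 5)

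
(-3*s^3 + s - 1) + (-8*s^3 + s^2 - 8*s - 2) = -11*s^3 + s^2 - 7*s - 3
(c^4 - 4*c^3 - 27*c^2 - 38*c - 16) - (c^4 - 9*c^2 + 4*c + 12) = -4*c^3 - 18*c^2 - 42*c - 28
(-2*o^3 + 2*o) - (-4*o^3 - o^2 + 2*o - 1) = 2*o^3 + o^2 + 1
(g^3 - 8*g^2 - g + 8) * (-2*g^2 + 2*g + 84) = -2*g^5 + 18*g^4 + 70*g^3 - 690*g^2 - 68*g + 672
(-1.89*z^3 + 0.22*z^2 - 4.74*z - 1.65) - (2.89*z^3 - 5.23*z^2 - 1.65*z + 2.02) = -4.78*z^3 + 5.45*z^2 - 3.09*z - 3.67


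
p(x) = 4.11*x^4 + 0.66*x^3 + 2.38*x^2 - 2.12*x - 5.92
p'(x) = 16.44*x^3 + 1.98*x^2 + 4.76*x - 2.12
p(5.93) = 5285.13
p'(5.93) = 3523.93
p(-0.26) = -5.20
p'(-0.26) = -3.51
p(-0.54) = -3.84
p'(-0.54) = -6.70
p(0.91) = -2.56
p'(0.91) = 16.24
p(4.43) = 1671.69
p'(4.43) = 1487.09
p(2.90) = 314.74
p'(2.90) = 429.29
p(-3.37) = 533.10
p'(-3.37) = -624.88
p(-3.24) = 456.41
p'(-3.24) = -555.92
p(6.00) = 5536.16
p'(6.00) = 3648.76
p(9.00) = 27614.63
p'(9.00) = 12185.86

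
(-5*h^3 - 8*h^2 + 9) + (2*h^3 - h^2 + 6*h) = -3*h^3 - 9*h^2 + 6*h + 9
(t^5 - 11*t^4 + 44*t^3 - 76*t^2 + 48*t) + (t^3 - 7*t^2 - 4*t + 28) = t^5 - 11*t^4 + 45*t^3 - 83*t^2 + 44*t + 28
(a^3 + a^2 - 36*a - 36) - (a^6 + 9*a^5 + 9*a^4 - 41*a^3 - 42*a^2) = -a^6 - 9*a^5 - 9*a^4 + 42*a^3 + 43*a^2 - 36*a - 36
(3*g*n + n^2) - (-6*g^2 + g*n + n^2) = 6*g^2 + 2*g*n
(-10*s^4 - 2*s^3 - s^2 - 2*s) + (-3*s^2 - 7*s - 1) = -10*s^4 - 2*s^3 - 4*s^2 - 9*s - 1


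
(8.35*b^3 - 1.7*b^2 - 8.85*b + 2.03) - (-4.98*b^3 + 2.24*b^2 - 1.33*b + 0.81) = 13.33*b^3 - 3.94*b^2 - 7.52*b + 1.22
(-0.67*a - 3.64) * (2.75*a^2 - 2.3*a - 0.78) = -1.8425*a^3 - 8.469*a^2 + 8.8946*a + 2.8392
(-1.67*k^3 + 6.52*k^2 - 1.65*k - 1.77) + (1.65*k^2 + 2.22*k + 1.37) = -1.67*k^3 + 8.17*k^2 + 0.57*k - 0.4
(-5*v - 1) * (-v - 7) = 5*v^2 + 36*v + 7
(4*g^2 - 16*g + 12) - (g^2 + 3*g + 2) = 3*g^2 - 19*g + 10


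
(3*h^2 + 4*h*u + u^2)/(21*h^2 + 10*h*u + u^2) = (h + u)/(7*h + u)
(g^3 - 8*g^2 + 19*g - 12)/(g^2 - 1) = (g^2 - 7*g + 12)/(g + 1)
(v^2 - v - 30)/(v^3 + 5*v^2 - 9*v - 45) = (v - 6)/(v^2 - 9)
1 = 1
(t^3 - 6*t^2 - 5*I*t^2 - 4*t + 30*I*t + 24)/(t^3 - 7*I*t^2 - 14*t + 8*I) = (t - 6)/(t - 2*I)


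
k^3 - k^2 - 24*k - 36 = (k - 6)*(k + 2)*(k + 3)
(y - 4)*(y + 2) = y^2 - 2*y - 8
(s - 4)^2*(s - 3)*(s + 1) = s^4 - 10*s^3 + 29*s^2 - 8*s - 48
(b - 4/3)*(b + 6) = b^2 + 14*b/3 - 8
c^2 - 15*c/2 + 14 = (c - 4)*(c - 7/2)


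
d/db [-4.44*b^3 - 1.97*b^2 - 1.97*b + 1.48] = -13.32*b^2 - 3.94*b - 1.97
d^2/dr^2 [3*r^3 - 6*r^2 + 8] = 18*r - 12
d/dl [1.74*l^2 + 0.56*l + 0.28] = 3.48*l + 0.56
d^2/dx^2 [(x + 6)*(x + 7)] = 2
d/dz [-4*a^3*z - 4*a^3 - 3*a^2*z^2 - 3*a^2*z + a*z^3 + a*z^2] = a*(-4*a^2 - 6*a*z - 3*a + 3*z^2 + 2*z)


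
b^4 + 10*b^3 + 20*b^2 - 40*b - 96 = (b - 2)*(b + 2)*(b + 4)*(b + 6)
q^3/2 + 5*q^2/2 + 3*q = q*(q/2 + 1)*(q + 3)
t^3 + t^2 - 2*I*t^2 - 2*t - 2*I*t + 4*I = (t - 1)*(t + 2)*(t - 2*I)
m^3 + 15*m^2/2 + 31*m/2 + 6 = (m + 1/2)*(m + 3)*(m + 4)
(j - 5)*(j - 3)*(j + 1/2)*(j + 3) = j^4 - 9*j^3/2 - 23*j^2/2 + 81*j/2 + 45/2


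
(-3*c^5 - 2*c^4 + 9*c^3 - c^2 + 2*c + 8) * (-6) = 18*c^5 + 12*c^4 - 54*c^3 + 6*c^2 - 12*c - 48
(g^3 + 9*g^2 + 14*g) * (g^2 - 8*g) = g^5 + g^4 - 58*g^3 - 112*g^2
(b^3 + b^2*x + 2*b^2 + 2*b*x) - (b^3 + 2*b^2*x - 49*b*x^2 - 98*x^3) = -b^2*x + 2*b^2 + 49*b*x^2 + 2*b*x + 98*x^3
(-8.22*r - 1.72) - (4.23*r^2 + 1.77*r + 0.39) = -4.23*r^2 - 9.99*r - 2.11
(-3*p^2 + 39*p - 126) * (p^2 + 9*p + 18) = -3*p^4 + 12*p^3 + 171*p^2 - 432*p - 2268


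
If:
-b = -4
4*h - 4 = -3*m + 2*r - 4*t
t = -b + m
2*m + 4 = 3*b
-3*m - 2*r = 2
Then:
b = 4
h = -11/2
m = 4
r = -7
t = 0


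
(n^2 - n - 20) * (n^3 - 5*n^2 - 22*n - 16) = n^5 - 6*n^4 - 37*n^3 + 106*n^2 + 456*n + 320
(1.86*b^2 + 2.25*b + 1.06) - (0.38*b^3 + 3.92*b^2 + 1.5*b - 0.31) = -0.38*b^3 - 2.06*b^2 + 0.75*b + 1.37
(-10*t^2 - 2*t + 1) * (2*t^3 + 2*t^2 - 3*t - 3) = -20*t^5 - 24*t^4 + 28*t^3 + 38*t^2 + 3*t - 3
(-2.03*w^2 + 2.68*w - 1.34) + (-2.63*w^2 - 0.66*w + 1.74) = -4.66*w^2 + 2.02*w + 0.4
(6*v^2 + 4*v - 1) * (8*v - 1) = 48*v^3 + 26*v^2 - 12*v + 1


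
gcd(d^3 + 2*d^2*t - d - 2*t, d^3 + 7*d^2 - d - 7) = d^2 - 1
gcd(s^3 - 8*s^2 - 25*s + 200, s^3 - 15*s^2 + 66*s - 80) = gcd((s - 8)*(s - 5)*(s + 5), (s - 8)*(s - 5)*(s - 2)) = s^2 - 13*s + 40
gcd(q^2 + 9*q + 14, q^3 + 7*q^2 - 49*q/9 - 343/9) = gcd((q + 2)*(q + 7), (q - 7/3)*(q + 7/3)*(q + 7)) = q + 7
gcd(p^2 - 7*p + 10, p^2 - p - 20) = p - 5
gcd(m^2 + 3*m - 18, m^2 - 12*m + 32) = 1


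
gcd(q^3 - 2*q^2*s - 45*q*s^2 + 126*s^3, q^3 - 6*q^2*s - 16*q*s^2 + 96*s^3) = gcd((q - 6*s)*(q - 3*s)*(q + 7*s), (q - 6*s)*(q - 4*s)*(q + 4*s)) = q - 6*s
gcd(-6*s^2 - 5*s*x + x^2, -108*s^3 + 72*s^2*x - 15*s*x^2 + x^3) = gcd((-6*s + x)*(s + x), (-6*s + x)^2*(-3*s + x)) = -6*s + x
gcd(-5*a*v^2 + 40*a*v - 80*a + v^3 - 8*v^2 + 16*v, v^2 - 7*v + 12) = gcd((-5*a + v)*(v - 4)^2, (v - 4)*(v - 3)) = v - 4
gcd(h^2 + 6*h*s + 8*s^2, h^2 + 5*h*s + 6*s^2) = h + 2*s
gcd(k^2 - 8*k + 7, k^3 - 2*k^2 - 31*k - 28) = k - 7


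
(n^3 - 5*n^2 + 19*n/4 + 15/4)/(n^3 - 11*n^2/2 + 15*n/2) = (n + 1/2)/n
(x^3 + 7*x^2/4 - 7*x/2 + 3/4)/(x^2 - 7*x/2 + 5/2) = (4*x^2 + 11*x - 3)/(2*(2*x - 5))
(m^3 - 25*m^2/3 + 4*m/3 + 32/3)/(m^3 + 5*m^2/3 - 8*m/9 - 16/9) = 3*(3*m^3 - 25*m^2 + 4*m + 32)/(9*m^3 + 15*m^2 - 8*m - 16)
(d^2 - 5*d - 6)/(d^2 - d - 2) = (d - 6)/(d - 2)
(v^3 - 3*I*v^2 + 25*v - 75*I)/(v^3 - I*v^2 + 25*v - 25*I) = (v - 3*I)/(v - I)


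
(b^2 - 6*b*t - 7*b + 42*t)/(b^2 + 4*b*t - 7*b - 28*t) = (b - 6*t)/(b + 4*t)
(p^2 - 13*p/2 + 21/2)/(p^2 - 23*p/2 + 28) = (p - 3)/(p - 8)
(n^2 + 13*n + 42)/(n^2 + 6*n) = (n + 7)/n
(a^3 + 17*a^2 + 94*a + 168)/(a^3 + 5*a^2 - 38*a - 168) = (a + 6)/(a - 6)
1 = 1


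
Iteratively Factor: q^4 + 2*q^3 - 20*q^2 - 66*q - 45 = (q - 5)*(q^3 + 7*q^2 + 15*q + 9) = (q - 5)*(q + 3)*(q^2 + 4*q + 3) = (q - 5)*(q + 3)^2*(q + 1)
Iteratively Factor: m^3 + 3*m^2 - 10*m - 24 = (m + 2)*(m^2 + m - 12) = (m + 2)*(m + 4)*(m - 3)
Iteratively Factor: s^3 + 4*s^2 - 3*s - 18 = (s + 3)*(s^2 + s - 6) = (s - 2)*(s + 3)*(s + 3)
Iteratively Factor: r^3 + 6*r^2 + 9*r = (r + 3)*(r^2 + 3*r) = (r + 3)^2*(r)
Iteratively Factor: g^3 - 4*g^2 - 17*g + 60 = (g - 3)*(g^2 - g - 20) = (g - 3)*(g + 4)*(g - 5)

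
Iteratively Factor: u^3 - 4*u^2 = (u)*(u^2 - 4*u) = u*(u - 4)*(u)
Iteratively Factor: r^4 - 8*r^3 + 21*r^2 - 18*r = (r)*(r^3 - 8*r^2 + 21*r - 18) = r*(r - 3)*(r^2 - 5*r + 6) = r*(r - 3)*(r - 2)*(r - 3)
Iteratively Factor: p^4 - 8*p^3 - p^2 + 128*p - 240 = (p - 3)*(p^3 - 5*p^2 - 16*p + 80) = (p - 5)*(p - 3)*(p^2 - 16) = (p - 5)*(p - 3)*(p + 4)*(p - 4)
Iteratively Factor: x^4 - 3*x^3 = (x)*(x^3 - 3*x^2) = x^2*(x^2 - 3*x) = x^3*(x - 3)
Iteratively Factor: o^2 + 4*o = (o + 4)*(o)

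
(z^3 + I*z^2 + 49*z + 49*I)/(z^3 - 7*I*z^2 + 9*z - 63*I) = (z^2 + 8*I*z - 7)/(z^2 + 9)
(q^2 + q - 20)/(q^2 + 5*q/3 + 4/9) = 9*(q^2 + q - 20)/(9*q^2 + 15*q + 4)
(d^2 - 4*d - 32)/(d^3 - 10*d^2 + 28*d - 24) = (d^2 - 4*d - 32)/(d^3 - 10*d^2 + 28*d - 24)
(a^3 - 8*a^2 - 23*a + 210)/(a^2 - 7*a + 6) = (a^2 - 2*a - 35)/(a - 1)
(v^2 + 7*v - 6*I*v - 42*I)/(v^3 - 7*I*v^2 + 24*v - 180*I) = (v + 7)/(v^2 - I*v + 30)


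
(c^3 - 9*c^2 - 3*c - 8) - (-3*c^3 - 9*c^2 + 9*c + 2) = 4*c^3 - 12*c - 10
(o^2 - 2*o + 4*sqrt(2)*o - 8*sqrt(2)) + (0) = o^2 - 2*o + 4*sqrt(2)*o - 8*sqrt(2)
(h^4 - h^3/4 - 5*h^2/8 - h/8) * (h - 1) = h^5 - 5*h^4/4 - 3*h^3/8 + h^2/2 + h/8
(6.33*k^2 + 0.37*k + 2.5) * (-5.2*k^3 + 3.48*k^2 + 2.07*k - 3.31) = -32.916*k^5 + 20.1044*k^4 + 1.3907*k^3 - 11.4864*k^2 + 3.9503*k - 8.275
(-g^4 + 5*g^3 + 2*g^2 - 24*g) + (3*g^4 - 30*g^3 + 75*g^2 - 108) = 2*g^4 - 25*g^3 + 77*g^2 - 24*g - 108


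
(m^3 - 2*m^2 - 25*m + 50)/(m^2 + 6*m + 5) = (m^2 - 7*m + 10)/(m + 1)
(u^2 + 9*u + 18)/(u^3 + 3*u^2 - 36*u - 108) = 1/(u - 6)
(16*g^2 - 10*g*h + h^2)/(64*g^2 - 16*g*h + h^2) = (2*g - h)/(8*g - h)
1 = 1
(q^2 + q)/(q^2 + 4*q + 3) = q/(q + 3)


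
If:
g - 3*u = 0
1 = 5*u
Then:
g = 3/5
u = 1/5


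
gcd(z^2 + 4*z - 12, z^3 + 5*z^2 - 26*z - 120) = z + 6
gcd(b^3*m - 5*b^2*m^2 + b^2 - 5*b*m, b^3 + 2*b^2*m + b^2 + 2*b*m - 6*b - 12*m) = 1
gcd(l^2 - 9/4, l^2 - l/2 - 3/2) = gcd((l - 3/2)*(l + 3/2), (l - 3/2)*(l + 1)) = l - 3/2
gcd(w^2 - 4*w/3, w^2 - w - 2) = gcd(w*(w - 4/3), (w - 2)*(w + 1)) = 1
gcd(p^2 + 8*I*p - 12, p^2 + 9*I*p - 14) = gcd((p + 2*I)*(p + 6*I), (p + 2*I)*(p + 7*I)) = p + 2*I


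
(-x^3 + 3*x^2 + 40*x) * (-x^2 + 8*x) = x^5 - 11*x^4 - 16*x^3 + 320*x^2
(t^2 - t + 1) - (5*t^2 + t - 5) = -4*t^2 - 2*t + 6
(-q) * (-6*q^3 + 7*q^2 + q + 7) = 6*q^4 - 7*q^3 - q^2 - 7*q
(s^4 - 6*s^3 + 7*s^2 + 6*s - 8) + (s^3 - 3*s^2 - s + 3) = s^4 - 5*s^3 + 4*s^2 + 5*s - 5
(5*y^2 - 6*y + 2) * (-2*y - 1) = -10*y^3 + 7*y^2 + 2*y - 2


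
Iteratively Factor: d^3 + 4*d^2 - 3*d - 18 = (d - 2)*(d^2 + 6*d + 9) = (d - 2)*(d + 3)*(d + 3)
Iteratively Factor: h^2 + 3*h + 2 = (h + 1)*(h + 2)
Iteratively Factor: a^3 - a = (a - 1)*(a^2 + a) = (a - 1)*(a + 1)*(a)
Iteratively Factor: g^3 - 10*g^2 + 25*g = (g)*(g^2 - 10*g + 25) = g*(g - 5)*(g - 5)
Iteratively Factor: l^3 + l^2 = (l)*(l^2 + l) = l^2*(l + 1)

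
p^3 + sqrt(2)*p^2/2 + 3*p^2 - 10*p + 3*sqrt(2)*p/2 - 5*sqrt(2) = (p - 2)*(p + 5)*(p + sqrt(2)/2)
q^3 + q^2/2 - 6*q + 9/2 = (q - 3/2)*(q - 1)*(q + 3)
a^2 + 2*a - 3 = (a - 1)*(a + 3)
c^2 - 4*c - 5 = (c - 5)*(c + 1)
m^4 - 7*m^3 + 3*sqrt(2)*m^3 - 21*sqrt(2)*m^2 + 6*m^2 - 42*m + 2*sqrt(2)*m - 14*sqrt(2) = (m - 7)*(m + sqrt(2))^3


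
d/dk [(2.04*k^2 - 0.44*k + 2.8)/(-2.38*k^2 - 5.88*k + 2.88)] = (-13.0424*k^2 + 25.0784*k + 15.1968)/(5.6644*k^4 + 27.9888*k^3 + 20.8656*k^2 - 33.8688*k + 8.2944)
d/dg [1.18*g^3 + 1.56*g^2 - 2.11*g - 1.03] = 3.54*g^2 + 3.12*g - 2.11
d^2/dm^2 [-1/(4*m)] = -1/(2*m^3)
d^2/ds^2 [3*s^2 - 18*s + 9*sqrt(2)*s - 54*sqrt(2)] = 6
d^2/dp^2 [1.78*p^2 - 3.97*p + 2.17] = 3.56000000000000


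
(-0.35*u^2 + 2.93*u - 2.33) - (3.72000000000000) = -0.35*u^2 + 2.93*u - 6.05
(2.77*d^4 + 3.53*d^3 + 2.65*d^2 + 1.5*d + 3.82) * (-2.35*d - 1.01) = -6.5095*d^5 - 11.0932*d^4 - 9.7928*d^3 - 6.2015*d^2 - 10.492*d - 3.8582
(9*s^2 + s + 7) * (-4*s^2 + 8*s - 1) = -36*s^4 + 68*s^3 - 29*s^2 + 55*s - 7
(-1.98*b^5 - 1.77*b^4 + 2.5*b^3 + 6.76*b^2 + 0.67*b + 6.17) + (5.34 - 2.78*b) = -1.98*b^5 - 1.77*b^4 + 2.5*b^3 + 6.76*b^2 - 2.11*b + 11.51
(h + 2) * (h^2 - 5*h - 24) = h^3 - 3*h^2 - 34*h - 48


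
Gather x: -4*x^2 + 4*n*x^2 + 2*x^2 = x^2*(4*n - 2)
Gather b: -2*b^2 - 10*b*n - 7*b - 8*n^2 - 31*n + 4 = -2*b^2 + b*(-10*n - 7) - 8*n^2 - 31*n + 4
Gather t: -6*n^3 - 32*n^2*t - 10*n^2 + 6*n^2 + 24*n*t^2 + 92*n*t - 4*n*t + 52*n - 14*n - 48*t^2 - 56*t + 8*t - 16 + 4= -6*n^3 - 4*n^2 + 38*n + t^2*(24*n - 48) + t*(-32*n^2 + 88*n - 48) - 12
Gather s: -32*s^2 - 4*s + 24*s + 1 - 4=-32*s^2 + 20*s - 3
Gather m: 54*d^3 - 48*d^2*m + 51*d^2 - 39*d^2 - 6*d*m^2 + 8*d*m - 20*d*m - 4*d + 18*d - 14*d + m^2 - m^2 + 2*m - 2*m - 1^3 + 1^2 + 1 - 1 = 54*d^3 + 12*d^2 - 6*d*m^2 + m*(-48*d^2 - 12*d)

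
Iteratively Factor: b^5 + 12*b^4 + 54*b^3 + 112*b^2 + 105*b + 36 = (b + 1)*(b^4 + 11*b^3 + 43*b^2 + 69*b + 36) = (b + 1)*(b + 3)*(b^3 + 8*b^2 + 19*b + 12) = (b + 1)*(b + 3)^2*(b^2 + 5*b + 4) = (b + 1)^2*(b + 3)^2*(b + 4)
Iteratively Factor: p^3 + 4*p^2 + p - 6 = (p + 3)*(p^2 + p - 2) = (p + 2)*(p + 3)*(p - 1)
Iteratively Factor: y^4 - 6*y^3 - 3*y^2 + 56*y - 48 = (y - 4)*(y^3 - 2*y^2 - 11*y + 12) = (y - 4)*(y + 3)*(y^2 - 5*y + 4) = (y - 4)^2*(y + 3)*(y - 1)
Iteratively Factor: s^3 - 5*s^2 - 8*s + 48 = (s + 3)*(s^2 - 8*s + 16) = (s - 4)*(s + 3)*(s - 4)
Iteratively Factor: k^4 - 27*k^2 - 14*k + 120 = (k - 2)*(k^3 + 2*k^2 - 23*k - 60) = (k - 2)*(k + 3)*(k^2 - k - 20) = (k - 5)*(k - 2)*(k + 3)*(k + 4)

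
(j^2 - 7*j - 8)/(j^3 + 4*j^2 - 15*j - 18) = (j - 8)/(j^2 + 3*j - 18)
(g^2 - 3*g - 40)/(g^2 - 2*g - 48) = (g + 5)/(g + 6)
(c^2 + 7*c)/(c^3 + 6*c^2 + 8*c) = (c + 7)/(c^2 + 6*c + 8)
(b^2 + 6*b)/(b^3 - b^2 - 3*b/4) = 4*(b + 6)/(4*b^2 - 4*b - 3)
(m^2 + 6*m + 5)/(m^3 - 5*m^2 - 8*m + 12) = (m^2 + 6*m + 5)/(m^3 - 5*m^2 - 8*m + 12)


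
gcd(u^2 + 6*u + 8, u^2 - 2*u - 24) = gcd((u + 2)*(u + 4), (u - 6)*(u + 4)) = u + 4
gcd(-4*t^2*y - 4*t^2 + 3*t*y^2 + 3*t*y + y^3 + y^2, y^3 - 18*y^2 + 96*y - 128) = 1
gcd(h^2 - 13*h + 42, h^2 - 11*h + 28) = h - 7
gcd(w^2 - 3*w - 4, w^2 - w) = 1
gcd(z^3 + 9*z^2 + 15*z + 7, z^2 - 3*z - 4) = z + 1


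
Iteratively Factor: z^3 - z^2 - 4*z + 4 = (z - 2)*(z^2 + z - 2) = (z - 2)*(z - 1)*(z + 2)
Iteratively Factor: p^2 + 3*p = (p)*(p + 3)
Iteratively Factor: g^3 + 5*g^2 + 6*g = (g + 3)*(g^2 + 2*g) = g*(g + 3)*(g + 2)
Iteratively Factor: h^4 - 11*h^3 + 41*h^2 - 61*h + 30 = (h - 1)*(h^3 - 10*h^2 + 31*h - 30) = (h - 3)*(h - 1)*(h^2 - 7*h + 10) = (h - 5)*(h - 3)*(h - 1)*(h - 2)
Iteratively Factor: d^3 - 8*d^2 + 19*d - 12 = (d - 4)*(d^2 - 4*d + 3) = (d - 4)*(d - 3)*(d - 1)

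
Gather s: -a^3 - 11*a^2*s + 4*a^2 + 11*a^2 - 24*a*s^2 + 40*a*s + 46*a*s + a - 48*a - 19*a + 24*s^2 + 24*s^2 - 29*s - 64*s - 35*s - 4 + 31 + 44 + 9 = -a^3 + 15*a^2 - 66*a + s^2*(48 - 24*a) + s*(-11*a^2 + 86*a - 128) + 80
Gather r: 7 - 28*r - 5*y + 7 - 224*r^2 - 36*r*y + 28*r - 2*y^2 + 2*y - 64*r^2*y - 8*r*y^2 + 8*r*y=r^2*(-64*y - 224) + r*(-8*y^2 - 28*y) - 2*y^2 - 3*y + 14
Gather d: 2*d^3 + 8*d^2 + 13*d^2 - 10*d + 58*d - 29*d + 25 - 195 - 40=2*d^3 + 21*d^2 + 19*d - 210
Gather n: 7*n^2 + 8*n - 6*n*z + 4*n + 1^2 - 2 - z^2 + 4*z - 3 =7*n^2 + n*(12 - 6*z) - z^2 + 4*z - 4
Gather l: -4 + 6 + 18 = 20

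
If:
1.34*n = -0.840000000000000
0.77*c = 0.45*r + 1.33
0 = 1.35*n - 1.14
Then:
No Solution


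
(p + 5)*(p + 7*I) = p^2 + 5*p + 7*I*p + 35*I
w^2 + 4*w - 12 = (w - 2)*(w + 6)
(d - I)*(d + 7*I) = d^2 + 6*I*d + 7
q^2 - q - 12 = (q - 4)*(q + 3)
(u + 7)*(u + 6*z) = u^2 + 6*u*z + 7*u + 42*z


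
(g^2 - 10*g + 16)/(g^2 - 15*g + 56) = (g - 2)/(g - 7)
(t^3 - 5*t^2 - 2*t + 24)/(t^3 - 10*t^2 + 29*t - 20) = (t^2 - t - 6)/(t^2 - 6*t + 5)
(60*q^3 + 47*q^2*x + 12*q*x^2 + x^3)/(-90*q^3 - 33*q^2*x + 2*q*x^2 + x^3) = (4*q + x)/(-6*q + x)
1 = 1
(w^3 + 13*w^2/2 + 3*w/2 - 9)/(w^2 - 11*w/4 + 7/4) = 2*(2*w^2 + 15*w + 18)/(4*w - 7)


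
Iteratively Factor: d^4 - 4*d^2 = (d)*(d^3 - 4*d) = d*(d + 2)*(d^2 - 2*d) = d^2*(d + 2)*(d - 2)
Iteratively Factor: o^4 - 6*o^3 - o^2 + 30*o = (o - 5)*(o^3 - o^2 - 6*o) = o*(o - 5)*(o^2 - o - 6) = o*(o - 5)*(o + 2)*(o - 3)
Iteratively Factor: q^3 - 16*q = (q)*(q^2 - 16) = q*(q - 4)*(q + 4)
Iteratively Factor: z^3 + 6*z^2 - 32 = (z - 2)*(z^2 + 8*z + 16) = (z - 2)*(z + 4)*(z + 4)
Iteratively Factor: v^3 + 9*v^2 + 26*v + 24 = (v + 3)*(v^2 + 6*v + 8) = (v + 3)*(v + 4)*(v + 2)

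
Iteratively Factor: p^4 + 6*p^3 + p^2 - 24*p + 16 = (p + 4)*(p^3 + 2*p^2 - 7*p + 4) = (p - 1)*(p + 4)*(p^2 + 3*p - 4) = (p - 1)^2*(p + 4)*(p + 4)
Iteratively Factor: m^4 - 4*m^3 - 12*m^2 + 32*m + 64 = (m - 4)*(m^3 - 12*m - 16) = (m - 4)*(m + 2)*(m^2 - 2*m - 8) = (m - 4)*(m + 2)^2*(m - 4)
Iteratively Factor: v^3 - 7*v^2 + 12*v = (v - 3)*(v^2 - 4*v) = v*(v - 3)*(v - 4)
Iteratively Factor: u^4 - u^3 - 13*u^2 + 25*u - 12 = (u + 4)*(u^3 - 5*u^2 + 7*u - 3) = (u - 1)*(u + 4)*(u^2 - 4*u + 3) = (u - 3)*(u - 1)*(u + 4)*(u - 1)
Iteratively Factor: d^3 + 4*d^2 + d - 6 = (d - 1)*(d^2 + 5*d + 6) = (d - 1)*(d + 3)*(d + 2)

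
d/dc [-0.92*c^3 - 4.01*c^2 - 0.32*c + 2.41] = -2.76*c^2 - 8.02*c - 0.32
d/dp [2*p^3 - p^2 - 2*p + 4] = 6*p^2 - 2*p - 2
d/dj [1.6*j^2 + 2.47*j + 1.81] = 3.2*j + 2.47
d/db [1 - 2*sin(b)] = -2*cos(b)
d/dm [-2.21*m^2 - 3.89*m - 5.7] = -4.42*m - 3.89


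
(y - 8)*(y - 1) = y^2 - 9*y + 8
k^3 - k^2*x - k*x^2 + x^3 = (-k + x)^2*(k + x)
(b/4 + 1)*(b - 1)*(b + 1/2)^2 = b^4/4 + b^3 - 3*b^2/16 - 13*b/16 - 1/4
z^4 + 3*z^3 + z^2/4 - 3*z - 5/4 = (z - 1)*(z + 1/2)*(z + 1)*(z + 5/2)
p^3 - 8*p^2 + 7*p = p*(p - 7)*(p - 1)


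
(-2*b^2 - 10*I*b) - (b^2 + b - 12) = -3*b^2 - b - 10*I*b + 12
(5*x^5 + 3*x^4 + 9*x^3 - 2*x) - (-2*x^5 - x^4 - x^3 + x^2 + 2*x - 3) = 7*x^5 + 4*x^4 + 10*x^3 - x^2 - 4*x + 3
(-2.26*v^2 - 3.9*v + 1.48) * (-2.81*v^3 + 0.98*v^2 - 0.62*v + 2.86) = 6.3506*v^5 + 8.7442*v^4 - 6.5796*v^3 - 2.5952*v^2 - 12.0716*v + 4.2328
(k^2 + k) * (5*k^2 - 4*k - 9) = 5*k^4 + k^3 - 13*k^2 - 9*k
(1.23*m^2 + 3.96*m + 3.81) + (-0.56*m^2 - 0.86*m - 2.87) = 0.67*m^2 + 3.1*m + 0.94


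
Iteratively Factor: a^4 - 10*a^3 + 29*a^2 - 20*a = (a - 5)*(a^3 - 5*a^2 + 4*a) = (a - 5)*(a - 1)*(a^2 - 4*a) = (a - 5)*(a - 4)*(a - 1)*(a)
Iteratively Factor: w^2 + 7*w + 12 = (w + 4)*(w + 3)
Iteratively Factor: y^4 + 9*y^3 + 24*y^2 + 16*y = (y + 1)*(y^3 + 8*y^2 + 16*y) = (y + 1)*(y + 4)*(y^2 + 4*y) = y*(y + 1)*(y + 4)*(y + 4)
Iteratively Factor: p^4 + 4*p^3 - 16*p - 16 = (p + 2)*(p^3 + 2*p^2 - 4*p - 8) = (p + 2)^2*(p^2 - 4) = (p - 2)*(p + 2)^2*(p + 2)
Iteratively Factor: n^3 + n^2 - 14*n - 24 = (n + 2)*(n^2 - n - 12) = (n - 4)*(n + 2)*(n + 3)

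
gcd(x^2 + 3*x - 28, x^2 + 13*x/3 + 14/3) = 1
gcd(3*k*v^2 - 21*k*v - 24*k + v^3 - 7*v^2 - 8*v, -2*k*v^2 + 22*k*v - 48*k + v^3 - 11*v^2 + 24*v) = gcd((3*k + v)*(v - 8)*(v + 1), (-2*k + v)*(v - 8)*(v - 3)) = v - 8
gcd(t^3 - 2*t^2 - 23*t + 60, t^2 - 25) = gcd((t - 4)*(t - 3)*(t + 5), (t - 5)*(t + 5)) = t + 5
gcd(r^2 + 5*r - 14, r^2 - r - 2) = r - 2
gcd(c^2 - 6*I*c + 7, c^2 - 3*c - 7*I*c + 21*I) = c - 7*I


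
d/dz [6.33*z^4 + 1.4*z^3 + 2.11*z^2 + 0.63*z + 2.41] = 25.32*z^3 + 4.2*z^2 + 4.22*z + 0.63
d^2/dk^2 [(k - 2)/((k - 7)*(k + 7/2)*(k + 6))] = 4*(12*k^5 - 18*k^4 + 47*k^3 + 4470*k^2 + 3612*k - 46256)/(8*k^9 + 60*k^8 - 942*k^7 - 8863*k^6 + 25221*k^5 + 423213*k^4 + 567665*k^3 - 6007302*k^2 - 23597028*k - 25412184)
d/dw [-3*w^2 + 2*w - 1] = 2 - 6*w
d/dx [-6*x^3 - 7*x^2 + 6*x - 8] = -18*x^2 - 14*x + 6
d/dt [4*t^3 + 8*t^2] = 4*t*(3*t + 4)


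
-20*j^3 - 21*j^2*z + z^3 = (-5*j + z)*(j + z)*(4*j + z)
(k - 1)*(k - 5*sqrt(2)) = k^2 - 5*sqrt(2)*k - k + 5*sqrt(2)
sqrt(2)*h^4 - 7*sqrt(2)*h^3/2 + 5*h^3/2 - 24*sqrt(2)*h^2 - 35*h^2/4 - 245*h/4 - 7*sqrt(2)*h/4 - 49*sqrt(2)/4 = (h - 7)*(h + 7/2)*(h + sqrt(2))*(sqrt(2)*h + 1/2)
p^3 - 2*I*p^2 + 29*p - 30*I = (p - 6*I)*(p - I)*(p + 5*I)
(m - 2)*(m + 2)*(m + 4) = m^3 + 4*m^2 - 4*m - 16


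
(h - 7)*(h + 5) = h^2 - 2*h - 35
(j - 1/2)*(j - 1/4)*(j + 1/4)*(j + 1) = j^4 + j^3/2 - 9*j^2/16 - j/32 + 1/32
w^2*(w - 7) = w^3 - 7*w^2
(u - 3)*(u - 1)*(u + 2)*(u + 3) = u^4 + u^3 - 11*u^2 - 9*u + 18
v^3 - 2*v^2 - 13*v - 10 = (v - 5)*(v + 1)*(v + 2)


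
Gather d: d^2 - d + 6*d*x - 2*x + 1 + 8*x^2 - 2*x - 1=d^2 + d*(6*x - 1) + 8*x^2 - 4*x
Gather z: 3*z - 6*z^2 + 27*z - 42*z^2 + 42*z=-48*z^2 + 72*z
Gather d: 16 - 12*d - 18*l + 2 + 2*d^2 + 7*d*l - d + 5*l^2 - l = 2*d^2 + d*(7*l - 13) + 5*l^2 - 19*l + 18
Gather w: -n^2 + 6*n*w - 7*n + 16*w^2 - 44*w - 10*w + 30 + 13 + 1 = -n^2 - 7*n + 16*w^2 + w*(6*n - 54) + 44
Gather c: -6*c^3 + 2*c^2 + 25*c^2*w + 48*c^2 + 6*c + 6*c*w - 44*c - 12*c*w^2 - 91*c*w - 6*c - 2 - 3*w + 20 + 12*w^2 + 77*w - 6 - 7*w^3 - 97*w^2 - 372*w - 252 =-6*c^3 + c^2*(25*w + 50) + c*(-12*w^2 - 85*w - 44) - 7*w^3 - 85*w^2 - 298*w - 240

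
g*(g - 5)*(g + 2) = g^3 - 3*g^2 - 10*g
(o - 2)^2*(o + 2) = o^3 - 2*o^2 - 4*o + 8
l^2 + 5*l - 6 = (l - 1)*(l + 6)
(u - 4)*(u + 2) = u^2 - 2*u - 8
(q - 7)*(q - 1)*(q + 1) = q^3 - 7*q^2 - q + 7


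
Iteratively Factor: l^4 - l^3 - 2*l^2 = (l - 2)*(l^3 + l^2) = l*(l - 2)*(l^2 + l) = l*(l - 2)*(l + 1)*(l)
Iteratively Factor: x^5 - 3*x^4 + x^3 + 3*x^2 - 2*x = (x + 1)*(x^4 - 4*x^3 + 5*x^2 - 2*x) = (x - 2)*(x + 1)*(x^3 - 2*x^2 + x) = (x - 2)*(x - 1)*(x + 1)*(x^2 - x) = (x - 2)*(x - 1)^2*(x + 1)*(x)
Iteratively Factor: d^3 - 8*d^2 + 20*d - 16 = (d - 2)*(d^2 - 6*d + 8) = (d - 2)^2*(d - 4)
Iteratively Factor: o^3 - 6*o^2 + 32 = (o - 4)*(o^2 - 2*o - 8) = (o - 4)^2*(o + 2)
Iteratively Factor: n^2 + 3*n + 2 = (n + 2)*(n + 1)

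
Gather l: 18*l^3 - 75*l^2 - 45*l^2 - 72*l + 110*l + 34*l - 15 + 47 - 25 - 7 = 18*l^3 - 120*l^2 + 72*l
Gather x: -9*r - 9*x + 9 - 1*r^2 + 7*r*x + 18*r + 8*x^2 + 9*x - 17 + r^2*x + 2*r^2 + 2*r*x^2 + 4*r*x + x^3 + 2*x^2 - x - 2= r^2 + 9*r + x^3 + x^2*(2*r + 10) + x*(r^2 + 11*r - 1) - 10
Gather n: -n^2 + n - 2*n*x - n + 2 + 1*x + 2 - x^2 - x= -n^2 - 2*n*x - x^2 + 4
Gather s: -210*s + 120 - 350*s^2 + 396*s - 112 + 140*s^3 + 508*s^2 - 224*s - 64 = 140*s^3 + 158*s^2 - 38*s - 56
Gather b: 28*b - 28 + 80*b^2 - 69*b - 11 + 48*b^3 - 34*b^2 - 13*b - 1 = 48*b^3 + 46*b^2 - 54*b - 40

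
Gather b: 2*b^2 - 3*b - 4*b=2*b^2 - 7*b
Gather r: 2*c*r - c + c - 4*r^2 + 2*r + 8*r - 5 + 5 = -4*r^2 + r*(2*c + 10)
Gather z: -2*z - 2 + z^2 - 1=z^2 - 2*z - 3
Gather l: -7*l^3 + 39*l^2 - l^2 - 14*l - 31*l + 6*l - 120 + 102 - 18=-7*l^3 + 38*l^2 - 39*l - 36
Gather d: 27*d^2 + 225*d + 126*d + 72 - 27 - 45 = 27*d^2 + 351*d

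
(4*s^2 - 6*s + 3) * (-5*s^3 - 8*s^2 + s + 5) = -20*s^5 - 2*s^4 + 37*s^3 - 10*s^2 - 27*s + 15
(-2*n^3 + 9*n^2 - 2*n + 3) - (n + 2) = -2*n^3 + 9*n^2 - 3*n + 1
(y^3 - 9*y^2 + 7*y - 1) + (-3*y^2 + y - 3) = y^3 - 12*y^2 + 8*y - 4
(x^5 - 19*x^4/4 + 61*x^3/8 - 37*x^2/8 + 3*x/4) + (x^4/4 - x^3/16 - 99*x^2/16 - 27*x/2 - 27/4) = x^5 - 9*x^4/2 + 121*x^3/16 - 173*x^2/16 - 51*x/4 - 27/4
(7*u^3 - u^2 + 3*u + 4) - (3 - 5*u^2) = 7*u^3 + 4*u^2 + 3*u + 1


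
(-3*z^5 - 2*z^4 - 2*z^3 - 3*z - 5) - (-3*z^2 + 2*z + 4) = -3*z^5 - 2*z^4 - 2*z^3 + 3*z^2 - 5*z - 9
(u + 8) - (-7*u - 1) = 8*u + 9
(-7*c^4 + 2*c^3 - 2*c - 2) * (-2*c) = 14*c^5 - 4*c^4 + 4*c^2 + 4*c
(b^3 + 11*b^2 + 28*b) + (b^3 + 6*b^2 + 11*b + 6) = 2*b^3 + 17*b^2 + 39*b + 6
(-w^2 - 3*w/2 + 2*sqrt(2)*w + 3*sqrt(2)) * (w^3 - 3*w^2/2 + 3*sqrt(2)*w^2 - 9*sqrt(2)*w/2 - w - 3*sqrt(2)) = -w^5 - sqrt(2)*w^4 + 61*w^3/4 + 3*w^2/2 + 13*sqrt(2)*w^2/4 - 39*w + 3*sqrt(2)*w/2 - 18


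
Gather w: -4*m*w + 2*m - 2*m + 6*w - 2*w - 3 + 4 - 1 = w*(4 - 4*m)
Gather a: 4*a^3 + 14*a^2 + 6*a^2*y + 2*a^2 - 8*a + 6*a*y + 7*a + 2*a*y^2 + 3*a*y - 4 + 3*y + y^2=4*a^3 + a^2*(6*y + 16) + a*(2*y^2 + 9*y - 1) + y^2 + 3*y - 4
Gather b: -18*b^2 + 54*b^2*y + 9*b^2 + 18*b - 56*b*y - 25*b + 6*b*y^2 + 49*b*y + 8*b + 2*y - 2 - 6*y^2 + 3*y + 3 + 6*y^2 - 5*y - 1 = b^2*(54*y - 9) + b*(6*y^2 - 7*y + 1)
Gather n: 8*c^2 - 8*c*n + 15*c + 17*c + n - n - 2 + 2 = 8*c^2 - 8*c*n + 32*c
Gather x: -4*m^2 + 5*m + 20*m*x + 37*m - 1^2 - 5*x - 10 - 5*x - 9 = -4*m^2 + 42*m + x*(20*m - 10) - 20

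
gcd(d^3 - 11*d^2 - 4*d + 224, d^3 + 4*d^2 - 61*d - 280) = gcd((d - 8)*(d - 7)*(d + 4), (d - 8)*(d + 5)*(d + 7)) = d - 8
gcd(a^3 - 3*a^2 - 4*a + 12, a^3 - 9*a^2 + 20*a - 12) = a - 2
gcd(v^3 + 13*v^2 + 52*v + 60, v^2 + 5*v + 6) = v + 2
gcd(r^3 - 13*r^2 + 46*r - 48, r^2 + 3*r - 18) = r - 3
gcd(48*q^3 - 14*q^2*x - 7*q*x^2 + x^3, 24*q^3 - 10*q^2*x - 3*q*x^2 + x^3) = -6*q^2 + q*x + x^2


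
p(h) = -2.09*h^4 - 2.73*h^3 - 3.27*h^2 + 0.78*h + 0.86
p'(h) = -8.36*h^3 - 8.19*h^2 - 6.54*h + 0.78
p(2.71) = -188.10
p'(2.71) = -243.48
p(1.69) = -37.39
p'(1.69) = -74.02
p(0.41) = 0.38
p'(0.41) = -3.85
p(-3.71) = -303.59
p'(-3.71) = 339.22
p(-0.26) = 0.47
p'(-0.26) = 2.07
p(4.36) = -1039.42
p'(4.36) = -876.32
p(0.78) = -2.59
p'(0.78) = -13.27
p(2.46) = -134.19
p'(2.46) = -189.33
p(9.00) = -15959.65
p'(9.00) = -6815.91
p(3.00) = -269.23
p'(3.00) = -318.27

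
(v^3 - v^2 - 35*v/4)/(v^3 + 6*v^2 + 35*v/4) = (2*v - 7)/(2*v + 7)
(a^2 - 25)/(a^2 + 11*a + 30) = (a - 5)/(a + 6)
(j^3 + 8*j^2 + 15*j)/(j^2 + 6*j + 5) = j*(j + 3)/(j + 1)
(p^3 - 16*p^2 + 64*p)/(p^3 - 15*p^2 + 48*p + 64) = p/(p + 1)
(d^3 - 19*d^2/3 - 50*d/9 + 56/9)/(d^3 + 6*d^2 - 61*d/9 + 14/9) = (3*d^2 - 17*d - 28)/(3*d^2 + 20*d - 7)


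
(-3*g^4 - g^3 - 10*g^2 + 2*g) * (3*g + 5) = -9*g^5 - 18*g^4 - 35*g^3 - 44*g^2 + 10*g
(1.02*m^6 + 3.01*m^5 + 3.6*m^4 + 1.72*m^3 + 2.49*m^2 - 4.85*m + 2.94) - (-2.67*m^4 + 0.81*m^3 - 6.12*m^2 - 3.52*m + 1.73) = 1.02*m^6 + 3.01*m^5 + 6.27*m^4 + 0.91*m^3 + 8.61*m^2 - 1.33*m + 1.21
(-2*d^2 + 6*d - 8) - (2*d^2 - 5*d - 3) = -4*d^2 + 11*d - 5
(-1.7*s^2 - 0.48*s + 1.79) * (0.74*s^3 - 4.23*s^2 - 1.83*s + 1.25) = -1.258*s^5 + 6.8358*s^4 + 6.466*s^3 - 8.8183*s^2 - 3.8757*s + 2.2375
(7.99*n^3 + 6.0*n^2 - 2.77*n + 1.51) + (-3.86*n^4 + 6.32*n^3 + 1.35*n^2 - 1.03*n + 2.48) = -3.86*n^4 + 14.31*n^3 + 7.35*n^2 - 3.8*n + 3.99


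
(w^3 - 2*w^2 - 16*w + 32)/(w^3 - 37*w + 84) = (w^2 + 2*w - 8)/(w^2 + 4*w - 21)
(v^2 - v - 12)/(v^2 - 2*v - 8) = (v + 3)/(v + 2)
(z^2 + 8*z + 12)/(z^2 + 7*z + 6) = (z + 2)/(z + 1)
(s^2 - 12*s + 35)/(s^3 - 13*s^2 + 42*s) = (s - 5)/(s*(s - 6))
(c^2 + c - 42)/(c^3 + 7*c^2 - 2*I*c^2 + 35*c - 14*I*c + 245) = (c - 6)/(c^2 - 2*I*c + 35)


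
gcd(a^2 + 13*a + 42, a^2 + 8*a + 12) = a + 6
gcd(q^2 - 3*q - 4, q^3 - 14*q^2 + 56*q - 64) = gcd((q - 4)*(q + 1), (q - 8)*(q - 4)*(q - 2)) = q - 4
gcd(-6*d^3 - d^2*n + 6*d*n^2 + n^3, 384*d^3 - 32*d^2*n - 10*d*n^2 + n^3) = 6*d + n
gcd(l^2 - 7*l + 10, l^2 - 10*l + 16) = l - 2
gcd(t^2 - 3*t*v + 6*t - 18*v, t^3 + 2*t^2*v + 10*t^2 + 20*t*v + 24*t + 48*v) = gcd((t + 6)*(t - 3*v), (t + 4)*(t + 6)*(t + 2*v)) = t + 6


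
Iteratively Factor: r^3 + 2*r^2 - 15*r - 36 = (r + 3)*(r^2 - r - 12) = (r - 4)*(r + 3)*(r + 3)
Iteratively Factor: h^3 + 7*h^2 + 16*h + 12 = (h + 3)*(h^2 + 4*h + 4) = (h + 2)*(h + 3)*(h + 2)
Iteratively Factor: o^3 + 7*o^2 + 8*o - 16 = (o + 4)*(o^2 + 3*o - 4) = (o - 1)*(o + 4)*(o + 4)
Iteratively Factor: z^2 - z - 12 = (z - 4)*(z + 3)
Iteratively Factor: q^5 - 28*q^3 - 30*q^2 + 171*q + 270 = (q + 2)*(q^4 - 2*q^3 - 24*q^2 + 18*q + 135) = (q - 3)*(q + 2)*(q^3 + q^2 - 21*q - 45) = (q - 5)*(q - 3)*(q + 2)*(q^2 + 6*q + 9) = (q - 5)*(q - 3)*(q + 2)*(q + 3)*(q + 3)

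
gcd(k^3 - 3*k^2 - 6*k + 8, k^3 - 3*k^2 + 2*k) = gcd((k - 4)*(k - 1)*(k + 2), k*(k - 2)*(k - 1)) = k - 1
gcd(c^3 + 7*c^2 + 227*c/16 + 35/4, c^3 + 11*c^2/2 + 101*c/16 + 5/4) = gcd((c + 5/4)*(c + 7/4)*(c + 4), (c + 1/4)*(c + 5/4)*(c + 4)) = c^2 + 21*c/4 + 5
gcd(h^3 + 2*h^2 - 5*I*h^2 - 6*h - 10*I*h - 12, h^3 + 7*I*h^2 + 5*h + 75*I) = h - 3*I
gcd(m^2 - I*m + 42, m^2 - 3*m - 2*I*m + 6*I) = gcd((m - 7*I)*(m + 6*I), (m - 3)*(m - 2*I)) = 1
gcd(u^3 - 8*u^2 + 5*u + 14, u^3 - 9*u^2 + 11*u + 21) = u^2 - 6*u - 7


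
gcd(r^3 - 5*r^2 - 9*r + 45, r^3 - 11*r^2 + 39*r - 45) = r^2 - 8*r + 15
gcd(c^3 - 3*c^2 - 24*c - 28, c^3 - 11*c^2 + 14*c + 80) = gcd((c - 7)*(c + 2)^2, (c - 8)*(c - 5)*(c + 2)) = c + 2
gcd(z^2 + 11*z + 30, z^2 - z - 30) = z + 5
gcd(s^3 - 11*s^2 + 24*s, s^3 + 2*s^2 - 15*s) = s^2 - 3*s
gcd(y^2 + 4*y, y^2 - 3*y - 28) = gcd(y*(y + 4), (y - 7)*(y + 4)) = y + 4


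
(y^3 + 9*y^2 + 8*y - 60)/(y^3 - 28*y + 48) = (y + 5)/(y - 4)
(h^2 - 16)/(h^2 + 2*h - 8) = (h - 4)/(h - 2)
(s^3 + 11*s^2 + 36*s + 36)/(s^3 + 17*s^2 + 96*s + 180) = (s^2 + 5*s + 6)/(s^2 + 11*s + 30)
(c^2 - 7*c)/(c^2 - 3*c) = (c - 7)/(c - 3)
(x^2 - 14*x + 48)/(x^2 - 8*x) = (x - 6)/x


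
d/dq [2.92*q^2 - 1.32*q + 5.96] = 5.84*q - 1.32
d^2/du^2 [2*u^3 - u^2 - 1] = 12*u - 2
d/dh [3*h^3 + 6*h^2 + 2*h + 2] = 9*h^2 + 12*h + 2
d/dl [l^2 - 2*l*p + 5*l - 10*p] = 2*l - 2*p + 5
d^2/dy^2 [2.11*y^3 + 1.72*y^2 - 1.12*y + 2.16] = 12.66*y + 3.44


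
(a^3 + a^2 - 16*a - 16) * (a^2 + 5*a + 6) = a^5 + 6*a^4 - 5*a^3 - 90*a^2 - 176*a - 96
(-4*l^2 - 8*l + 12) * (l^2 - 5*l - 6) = -4*l^4 + 12*l^3 + 76*l^2 - 12*l - 72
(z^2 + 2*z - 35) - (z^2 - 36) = 2*z + 1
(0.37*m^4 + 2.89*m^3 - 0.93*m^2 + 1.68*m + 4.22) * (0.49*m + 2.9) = 0.1813*m^5 + 2.4891*m^4 + 7.9253*m^3 - 1.8738*m^2 + 6.9398*m + 12.238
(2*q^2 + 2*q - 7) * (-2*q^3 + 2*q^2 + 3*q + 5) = -4*q^5 + 24*q^3 + 2*q^2 - 11*q - 35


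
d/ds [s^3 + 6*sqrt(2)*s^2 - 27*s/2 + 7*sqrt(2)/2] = 3*s^2 + 12*sqrt(2)*s - 27/2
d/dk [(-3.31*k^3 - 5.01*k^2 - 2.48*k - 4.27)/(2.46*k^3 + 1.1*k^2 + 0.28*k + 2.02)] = (3.5527136788005e-15*k^5 + 8.68360000000001*k^4 + 10.348*k^3 + 12.7792*k^2 - 10.8464*k - 3.814)/(6.0516*k^6 + 5.412*k^5 + 2.5876*k^4 + 10.5544*k^3 + 4.5224*k^2 + 1.1312*k + 4.0804)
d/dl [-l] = -1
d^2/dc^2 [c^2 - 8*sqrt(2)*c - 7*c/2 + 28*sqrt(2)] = 2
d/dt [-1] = 0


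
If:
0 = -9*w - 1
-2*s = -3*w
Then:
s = -1/6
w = -1/9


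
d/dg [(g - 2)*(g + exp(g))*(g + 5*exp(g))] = 6*g^2*exp(g) + 3*g^2 + 10*g*exp(2*g) - 4*g - 15*exp(2*g) - 12*exp(g)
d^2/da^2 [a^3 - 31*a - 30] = 6*a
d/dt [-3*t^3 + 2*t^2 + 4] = t*(4 - 9*t)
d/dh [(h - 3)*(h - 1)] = 2*h - 4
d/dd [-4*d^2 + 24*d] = 24 - 8*d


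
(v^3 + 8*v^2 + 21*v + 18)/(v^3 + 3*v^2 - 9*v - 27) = (v + 2)/(v - 3)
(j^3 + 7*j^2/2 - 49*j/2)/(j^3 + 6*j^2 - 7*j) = (j - 7/2)/(j - 1)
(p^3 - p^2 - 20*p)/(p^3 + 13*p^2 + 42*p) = (p^2 - p - 20)/(p^2 + 13*p + 42)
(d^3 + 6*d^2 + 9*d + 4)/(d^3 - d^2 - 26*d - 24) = (d + 1)/(d - 6)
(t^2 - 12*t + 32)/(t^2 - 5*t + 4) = (t - 8)/(t - 1)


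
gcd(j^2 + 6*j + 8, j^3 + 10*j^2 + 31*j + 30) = j + 2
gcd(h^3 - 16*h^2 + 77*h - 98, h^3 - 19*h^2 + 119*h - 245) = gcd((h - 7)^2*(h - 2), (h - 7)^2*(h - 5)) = h^2 - 14*h + 49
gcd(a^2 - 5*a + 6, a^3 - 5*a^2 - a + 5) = 1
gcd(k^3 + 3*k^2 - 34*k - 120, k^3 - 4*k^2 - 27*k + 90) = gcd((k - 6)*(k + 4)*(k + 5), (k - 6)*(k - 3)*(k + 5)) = k^2 - k - 30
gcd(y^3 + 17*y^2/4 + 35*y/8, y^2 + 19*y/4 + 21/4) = y + 7/4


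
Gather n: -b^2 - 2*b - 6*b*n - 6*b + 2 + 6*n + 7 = -b^2 - 8*b + n*(6 - 6*b) + 9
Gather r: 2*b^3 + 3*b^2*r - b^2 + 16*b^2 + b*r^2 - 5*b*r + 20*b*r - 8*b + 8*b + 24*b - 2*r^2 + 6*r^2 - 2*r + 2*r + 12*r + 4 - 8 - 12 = 2*b^3 + 15*b^2 + 24*b + r^2*(b + 4) + r*(3*b^2 + 15*b + 12) - 16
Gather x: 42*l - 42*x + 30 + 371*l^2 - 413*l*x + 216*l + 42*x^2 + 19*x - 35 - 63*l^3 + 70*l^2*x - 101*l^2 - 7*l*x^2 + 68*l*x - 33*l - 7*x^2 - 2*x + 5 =-63*l^3 + 270*l^2 + 225*l + x^2*(35 - 7*l) + x*(70*l^2 - 345*l - 25)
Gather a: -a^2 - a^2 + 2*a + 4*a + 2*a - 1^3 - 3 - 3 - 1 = -2*a^2 + 8*a - 8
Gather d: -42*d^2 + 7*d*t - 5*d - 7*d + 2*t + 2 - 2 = -42*d^2 + d*(7*t - 12) + 2*t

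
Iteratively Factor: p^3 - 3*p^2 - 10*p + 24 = (p - 2)*(p^2 - p - 12) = (p - 2)*(p + 3)*(p - 4)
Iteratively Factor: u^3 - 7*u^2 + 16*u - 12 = (u - 2)*(u^2 - 5*u + 6) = (u - 2)^2*(u - 3)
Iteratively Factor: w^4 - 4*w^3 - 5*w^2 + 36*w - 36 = (w - 2)*(w^3 - 2*w^2 - 9*w + 18) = (w - 2)^2*(w^2 - 9) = (w - 3)*(w - 2)^2*(w + 3)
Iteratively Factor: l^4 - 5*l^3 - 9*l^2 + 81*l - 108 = (l - 3)*(l^3 - 2*l^2 - 15*l + 36) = (l - 3)*(l + 4)*(l^2 - 6*l + 9) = (l - 3)^2*(l + 4)*(l - 3)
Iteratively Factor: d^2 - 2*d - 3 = (d - 3)*(d + 1)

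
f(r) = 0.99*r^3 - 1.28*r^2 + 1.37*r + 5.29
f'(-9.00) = 264.98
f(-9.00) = -832.43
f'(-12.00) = 459.77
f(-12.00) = -1906.19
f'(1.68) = 5.45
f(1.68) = 8.67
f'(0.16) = 1.04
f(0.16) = 5.48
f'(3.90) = 36.56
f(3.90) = 49.89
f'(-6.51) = 143.90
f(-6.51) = -331.01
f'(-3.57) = 48.36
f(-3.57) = -60.96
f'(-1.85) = 16.27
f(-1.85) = -7.89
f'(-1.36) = 10.34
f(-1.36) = -1.43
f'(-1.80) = 15.60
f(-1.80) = -7.10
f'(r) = 2.97*r^2 - 2.56*r + 1.37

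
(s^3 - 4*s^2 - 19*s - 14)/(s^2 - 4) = (s^2 - 6*s - 7)/(s - 2)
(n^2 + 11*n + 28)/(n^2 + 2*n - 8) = (n + 7)/(n - 2)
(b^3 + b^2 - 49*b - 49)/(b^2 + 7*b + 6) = (b^2 - 49)/(b + 6)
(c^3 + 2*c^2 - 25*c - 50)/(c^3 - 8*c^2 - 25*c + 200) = (c + 2)/(c - 8)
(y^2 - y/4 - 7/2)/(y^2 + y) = (4*y^2 - y - 14)/(4*y*(y + 1))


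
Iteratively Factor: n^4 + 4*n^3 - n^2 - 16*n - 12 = (n - 2)*(n^3 + 6*n^2 + 11*n + 6) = (n - 2)*(n + 3)*(n^2 + 3*n + 2) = (n - 2)*(n + 2)*(n + 3)*(n + 1)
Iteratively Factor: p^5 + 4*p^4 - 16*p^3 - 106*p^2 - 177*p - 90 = (p + 3)*(p^4 + p^3 - 19*p^2 - 49*p - 30) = (p - 5)*(p + 3)*(p^3 + 6*p^2 + 11*p + 6) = (p - 5)*(p + 3)^2*(p^2 + 3*p + 2) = (p - 5)*(p + 2)*(p + 3)^2*(p + 1)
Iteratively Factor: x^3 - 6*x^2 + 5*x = (x)*(x^2 - 6*x + 5) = x*(x - 1)*(x - 5)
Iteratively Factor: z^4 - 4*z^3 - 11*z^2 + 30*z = (z + 3)*(z^3 - 7*z^2 + 10*z) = (z - 5)*(z + 3)*(z^2 - 2*z) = (z - 5)*(z - 2)*(z + 3)*(z)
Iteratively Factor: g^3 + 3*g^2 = (g)*(g^2 + 3*g) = g*(g + 3)*(g)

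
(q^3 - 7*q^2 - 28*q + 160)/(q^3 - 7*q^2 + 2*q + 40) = (q^2 - 3*q - 40)/(q^2 - 3*q - 10)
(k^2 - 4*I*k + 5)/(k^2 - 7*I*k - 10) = (k + I)/(k - 2*I)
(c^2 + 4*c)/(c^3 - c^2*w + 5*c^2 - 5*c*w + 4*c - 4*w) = c/(c^2 - c*w + c - w)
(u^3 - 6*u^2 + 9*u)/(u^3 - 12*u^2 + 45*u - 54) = u/(u - 6)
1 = 1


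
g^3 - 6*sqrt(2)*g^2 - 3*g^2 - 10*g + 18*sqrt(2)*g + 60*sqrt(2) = (g - 5)*(g + 2)*(g - 6*sqrt(2))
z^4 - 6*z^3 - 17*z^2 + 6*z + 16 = (z - 8)*(z - 1)*(z + 1)*(z + 2)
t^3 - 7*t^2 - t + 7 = (t - 7)*(t - 1)*(t + 1)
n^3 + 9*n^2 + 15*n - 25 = (n - 1)*(n + 5)^2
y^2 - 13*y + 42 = (y - 7)*(y - 6)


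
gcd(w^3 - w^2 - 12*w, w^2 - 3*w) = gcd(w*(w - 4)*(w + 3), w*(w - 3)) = w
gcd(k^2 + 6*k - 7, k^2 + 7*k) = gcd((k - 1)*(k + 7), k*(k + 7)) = k + 7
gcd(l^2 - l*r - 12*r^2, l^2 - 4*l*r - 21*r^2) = l + 3*r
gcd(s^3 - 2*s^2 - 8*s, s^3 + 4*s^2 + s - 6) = s + 2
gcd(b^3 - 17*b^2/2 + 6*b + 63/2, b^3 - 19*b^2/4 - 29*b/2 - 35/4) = b - 7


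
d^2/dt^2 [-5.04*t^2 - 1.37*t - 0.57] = -10.0800000000000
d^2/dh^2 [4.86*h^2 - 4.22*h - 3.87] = 9.72000000000000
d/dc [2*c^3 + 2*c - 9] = 6*c^2 + 2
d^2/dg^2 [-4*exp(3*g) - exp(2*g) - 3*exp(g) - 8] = (-36*exp(2*g) - 4*exp(g) - 3)*exp(g)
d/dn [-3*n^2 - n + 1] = -6*n - 1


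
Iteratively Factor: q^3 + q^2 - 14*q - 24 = (q + 2)*(q^2 - q - 12) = (q - 4)*(q + 2)*(q + 3)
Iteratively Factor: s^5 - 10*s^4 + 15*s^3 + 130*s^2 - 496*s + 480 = (s - 5)*(s^4 - 5*s^3 - 10*s^2 + 80*s - 96) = (s - 5)*(s + 4)*(s^3 - 9*s^2 + 26*s - 24) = (s - 5)*(s - 3)*(s + 4)*(s^2 - 6*s + 8) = (s - 5)*(s - 4)*(s - 3)*(s + 4)*(s - 2)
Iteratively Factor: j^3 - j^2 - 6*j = (j + 2)*(j^2 - 3*j) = j*(j + 2)*(j - 3)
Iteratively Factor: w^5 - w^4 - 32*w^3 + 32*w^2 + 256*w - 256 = (w - 4)*(w^4 + 3*w^3 - 20*w^2 - 48*w + 64) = (w - 4)*(w + 4)*(w^3 - w^2 - 16*w + 16) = (w - 4)*(w - 1)*(w + 4)*(w^2 - 16) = (w - 4)^2*(w - 1)*(w + 4)*(w + 4)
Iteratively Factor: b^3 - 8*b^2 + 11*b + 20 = (b + 1)*(b^2 - 9*b + 20) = (b - 5)*(b + 1)*(b - 4)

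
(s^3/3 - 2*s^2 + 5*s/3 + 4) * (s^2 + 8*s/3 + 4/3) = s^5/3 - 10*s^4/9 - 29*s^3/9 + 52*s^2/9 + 116*s/9 + 16/3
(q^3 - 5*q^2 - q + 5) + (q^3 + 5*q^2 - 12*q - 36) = 2*q^3 - 13*q - 31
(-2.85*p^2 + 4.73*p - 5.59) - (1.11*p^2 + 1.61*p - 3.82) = -3.96*p^2 + 3.12*p - 1.77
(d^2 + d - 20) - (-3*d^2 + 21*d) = 4*d^2 - 20*d - 20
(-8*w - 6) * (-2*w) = 16*w^2 + 12*w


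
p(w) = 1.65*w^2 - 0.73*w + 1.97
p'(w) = 3.3*w - 0.73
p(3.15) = 16.04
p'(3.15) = 9.66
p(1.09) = 3.13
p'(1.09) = 2.87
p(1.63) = 5.16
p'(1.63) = 4.65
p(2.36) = 9.44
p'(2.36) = 7.06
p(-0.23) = 2.23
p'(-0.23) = -1.49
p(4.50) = 32.10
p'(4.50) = 14.12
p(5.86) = 54.35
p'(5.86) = 18.61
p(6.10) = 58.91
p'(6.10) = 19.40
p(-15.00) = 384.17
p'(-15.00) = -50.23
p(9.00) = 129.05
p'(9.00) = 28.97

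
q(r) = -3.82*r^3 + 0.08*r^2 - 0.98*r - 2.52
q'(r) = -11.46*r^2 + 0.16*r - 0.98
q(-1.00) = 2.36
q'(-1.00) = -12.60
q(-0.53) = -1.41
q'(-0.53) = -4.28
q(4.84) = -438.50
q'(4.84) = -268.66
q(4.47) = -346.48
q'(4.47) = -229.25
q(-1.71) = 18.49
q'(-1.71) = -34.76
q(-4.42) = 333.23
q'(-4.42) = -225.57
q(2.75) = -84.05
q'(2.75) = -87.21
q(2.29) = -50.22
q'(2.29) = -60.71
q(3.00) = -107.88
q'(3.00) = -103.64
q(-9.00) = 2797.56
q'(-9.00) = -930.68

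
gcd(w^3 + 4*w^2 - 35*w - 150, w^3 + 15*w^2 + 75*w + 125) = w^2 + 10*w + 25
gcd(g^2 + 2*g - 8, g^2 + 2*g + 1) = 1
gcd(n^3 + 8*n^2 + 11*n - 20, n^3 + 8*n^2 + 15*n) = n + 5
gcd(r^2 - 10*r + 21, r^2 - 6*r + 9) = r - 3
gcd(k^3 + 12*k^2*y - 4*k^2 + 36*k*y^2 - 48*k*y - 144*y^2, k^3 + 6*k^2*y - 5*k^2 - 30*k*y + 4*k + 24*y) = k^2 + 6*k*y - 4*k - 24*y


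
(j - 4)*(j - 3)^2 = j^3 - 10*j^2 + 33*j - 36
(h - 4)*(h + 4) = h^2 - 16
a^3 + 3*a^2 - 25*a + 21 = (a - 3)*(a - 1)*(a + 7)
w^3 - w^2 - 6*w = w*(w - 3)*(w + 2)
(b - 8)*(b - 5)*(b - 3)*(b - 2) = b^4 - 18*b^3 + 111*b^2 - 278*b + 240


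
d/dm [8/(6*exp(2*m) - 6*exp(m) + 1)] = (48 - 96*exp(m))*exp(m)/(6*exp(2*m) - 6*exp(m) + 1)^2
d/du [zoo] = 0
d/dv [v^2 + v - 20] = 2*v + 1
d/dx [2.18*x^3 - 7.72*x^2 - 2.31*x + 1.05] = 6.54*x^2 - 15.44*x - 2.31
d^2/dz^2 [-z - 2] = 0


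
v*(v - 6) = v^2 - 6*v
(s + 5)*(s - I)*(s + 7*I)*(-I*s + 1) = -I*s^4 + 7*s^3 - 5*I*s^3 + 35*s^2 - I*s^2 + 7*s - 5*I*s + 35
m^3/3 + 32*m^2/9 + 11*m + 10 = (m/3 + 1)*(m + 5/3)*(m + 6)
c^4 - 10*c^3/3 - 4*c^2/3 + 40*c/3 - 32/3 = (c - 2)^2*(c - 4/3)*(c + 2)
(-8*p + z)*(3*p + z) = -24*p^2 - 5*p*z + z^2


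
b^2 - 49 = (b - 7)*(b + 7)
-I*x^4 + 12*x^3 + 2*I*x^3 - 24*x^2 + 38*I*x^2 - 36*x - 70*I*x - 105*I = (x - 3)*(x + 5*I)*(x + 7*I)*(-I*x - I)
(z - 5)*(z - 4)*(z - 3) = z^3 - 12*z^2 + 47*z - 60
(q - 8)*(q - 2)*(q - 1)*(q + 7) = q^4 - 4*q^3 - 51*q^2 + 166*q - 112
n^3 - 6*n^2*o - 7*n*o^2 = n*(n - 7*o)*(n + o)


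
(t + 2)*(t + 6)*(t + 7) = t^3 + 15*t^2 + 68*t + 84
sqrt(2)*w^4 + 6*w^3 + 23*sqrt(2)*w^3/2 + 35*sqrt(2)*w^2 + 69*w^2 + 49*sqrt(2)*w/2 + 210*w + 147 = (w + 7/2)*(w + 7)*(w + 3*sqrt(2))*(sqrt(2)*w + sqrt(2))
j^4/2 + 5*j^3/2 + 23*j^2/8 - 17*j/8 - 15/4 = (j/2 + 1)*(j - 1)*(j + 3/2)*(j + 5/2)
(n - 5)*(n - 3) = n^2 - 8*n + 15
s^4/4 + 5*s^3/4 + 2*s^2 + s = s*(s/2 + 1)^2*(s + 1)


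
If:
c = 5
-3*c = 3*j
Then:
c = 5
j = -5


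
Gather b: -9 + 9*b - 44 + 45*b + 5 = 54*b - 48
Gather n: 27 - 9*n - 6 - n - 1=20 - 10*n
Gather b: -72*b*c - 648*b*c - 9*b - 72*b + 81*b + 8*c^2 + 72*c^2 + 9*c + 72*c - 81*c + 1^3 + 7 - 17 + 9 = -720*b*c + 80*c^2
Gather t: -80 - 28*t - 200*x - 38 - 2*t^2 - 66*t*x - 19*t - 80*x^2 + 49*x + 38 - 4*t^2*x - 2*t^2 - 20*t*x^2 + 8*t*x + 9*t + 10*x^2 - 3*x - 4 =t^2*(-4*x - 4) + t*(-20*x^2 - 58*x - 38) - 70*x^2 - 154*x - 84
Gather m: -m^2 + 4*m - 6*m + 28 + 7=-m^2 - 2*m + 35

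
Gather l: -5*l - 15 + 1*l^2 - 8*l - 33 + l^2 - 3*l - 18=2*l^2 - 16*l - 66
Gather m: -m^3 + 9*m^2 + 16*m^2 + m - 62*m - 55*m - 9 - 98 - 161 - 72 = -m^3 + 25*m^2 - 116*m - 340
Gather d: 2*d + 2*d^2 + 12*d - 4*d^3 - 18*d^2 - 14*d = -4*d^3 - 16*d^2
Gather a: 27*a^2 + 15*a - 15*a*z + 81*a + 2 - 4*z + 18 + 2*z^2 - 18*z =27*a^2 + a*(96 - 15*z) + 2*z^2 - 22*z + 20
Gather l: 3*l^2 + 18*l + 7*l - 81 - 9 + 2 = 3*l^2 + 25*l - 88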